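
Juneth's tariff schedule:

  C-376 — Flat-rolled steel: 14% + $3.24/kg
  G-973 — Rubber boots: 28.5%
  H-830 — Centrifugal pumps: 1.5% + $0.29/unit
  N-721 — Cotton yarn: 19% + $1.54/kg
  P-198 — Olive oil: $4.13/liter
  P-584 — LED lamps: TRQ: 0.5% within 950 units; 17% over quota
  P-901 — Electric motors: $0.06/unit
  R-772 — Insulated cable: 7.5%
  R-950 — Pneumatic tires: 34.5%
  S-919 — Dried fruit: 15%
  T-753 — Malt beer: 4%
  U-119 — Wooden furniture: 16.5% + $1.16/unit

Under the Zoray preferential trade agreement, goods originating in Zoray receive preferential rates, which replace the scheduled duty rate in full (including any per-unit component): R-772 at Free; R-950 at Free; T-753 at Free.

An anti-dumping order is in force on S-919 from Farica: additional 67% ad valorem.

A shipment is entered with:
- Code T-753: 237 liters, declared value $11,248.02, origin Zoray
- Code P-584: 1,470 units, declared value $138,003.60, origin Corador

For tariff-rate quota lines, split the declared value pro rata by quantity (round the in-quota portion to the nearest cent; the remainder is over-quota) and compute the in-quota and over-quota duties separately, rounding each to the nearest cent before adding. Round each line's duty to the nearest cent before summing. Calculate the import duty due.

$8,744.92

Line 1 (T-753, Zoray, 237 liters, $11,248.02):
Base rate for T-753 is 4%.
Origin Zoray qualifies under the Juneth–Zoray agreement and T-753 is covered: preferential rate Free applies instead.
Duty = $11,248.02 × 0% = $0.00.
Line 2 (P-584, Corador, 1,470 units, $138,003.60):
Code P-584 is under a tariff-rate quota (threshold 950 units). In-quota: 950 units at 0.5%; over-quota: 520 units at 17%.
Pro-rata value split: in-quota = $138,003.60 × 950/1,470 = $89,186.00; over-quota = $138,003.60 − $89,186.00 = $48,817.60.
In-quota duty = $89,186.00 × 0.5% = $445.93. Over-quota duty = $48,817.60 × 17% = $8,298.99.
Line duty = $445.93 + $8,298.99 = $8,744.92.
Total = $0.00 + $8,744.92 = $8,744.92.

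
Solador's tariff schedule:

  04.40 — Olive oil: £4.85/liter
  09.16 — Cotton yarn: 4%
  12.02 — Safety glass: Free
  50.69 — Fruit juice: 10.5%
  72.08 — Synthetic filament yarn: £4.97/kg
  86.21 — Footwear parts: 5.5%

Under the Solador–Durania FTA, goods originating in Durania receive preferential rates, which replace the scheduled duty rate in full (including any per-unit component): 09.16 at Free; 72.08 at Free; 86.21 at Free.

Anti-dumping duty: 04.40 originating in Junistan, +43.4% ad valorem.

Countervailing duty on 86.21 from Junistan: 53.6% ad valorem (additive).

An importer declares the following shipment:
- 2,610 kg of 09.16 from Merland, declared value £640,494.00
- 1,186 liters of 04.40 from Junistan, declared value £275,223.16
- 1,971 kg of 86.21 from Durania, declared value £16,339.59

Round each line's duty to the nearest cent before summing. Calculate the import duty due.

Line 1 (09.16, Merland, 2,610 kg, £640,494.00):
Base rate for 09.16 is 4%.
09.16 has an FTA preferential rate, but origin Merland is not Durania; base rate stands.
Duty = £640,494.00 × 4% = £25,619.76.
Line 2 (04.40, Junistan, 1,186 liters, £275,223.16):
Base rate for 04.40 is £4.85/liter.
Additional duty on 04.40 from Junistan: +43.4% ad valorem. Applied ad valorem rate = 43.4%.
Duty = £275,223.16 × 43.4% + 1,186 × £4.85 = £125,198.95.
Line 3 (86.21, Durania, 1,971 kg, £16,339.59):
Base rate for 86.21 is 5.5%.
Origin Durania qualifies under the Solador–Durania agreement and 86.21 is covered: preferential rate Free applies instead.
The additional-duty order on 86.21 targets Junistan, not Durania; it does not apply.
Duty = £16,339.59 × 0% = £0.00.
Total = £25,619.76 + £125,198.95 + £0.00 = £150,818.71.

£150,818.71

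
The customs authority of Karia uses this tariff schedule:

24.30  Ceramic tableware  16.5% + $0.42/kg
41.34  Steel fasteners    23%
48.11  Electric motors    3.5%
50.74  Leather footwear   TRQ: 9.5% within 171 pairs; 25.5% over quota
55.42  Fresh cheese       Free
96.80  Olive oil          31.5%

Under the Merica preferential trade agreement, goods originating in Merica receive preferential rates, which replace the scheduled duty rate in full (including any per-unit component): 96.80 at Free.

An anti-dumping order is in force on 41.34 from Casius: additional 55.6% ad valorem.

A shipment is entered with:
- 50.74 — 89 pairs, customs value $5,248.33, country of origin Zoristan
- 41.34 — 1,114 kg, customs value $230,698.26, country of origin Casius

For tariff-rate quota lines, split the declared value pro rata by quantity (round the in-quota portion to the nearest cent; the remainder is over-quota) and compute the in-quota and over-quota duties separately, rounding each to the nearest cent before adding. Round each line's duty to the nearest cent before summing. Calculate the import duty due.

$181,827.42

Line 1 (50.74, Zoristan, 89 pairs, $5,248.33):
Code 50.74 is under a tariff-rate quota (threshold 171 pairs). Quantity 89 pairs is within the quota, so the in-quota rate 9.5% applies to the full value.
Duty = $5,248.33 × 9.5% = $498.59.
Line 2 (41.34, Casius, 1,114 kg, $230,698.26):
Base rate for 41.34 is 23%.
Additional duty on 41.34 from Casius: +55.6%. Applied ad valorem rate: 23% + 55.6% = 78.6%.
Duty = $230,698.26 × 78.6% = $181,328.83.
Total = $498.59 + $181,328.83 = $181,827.42.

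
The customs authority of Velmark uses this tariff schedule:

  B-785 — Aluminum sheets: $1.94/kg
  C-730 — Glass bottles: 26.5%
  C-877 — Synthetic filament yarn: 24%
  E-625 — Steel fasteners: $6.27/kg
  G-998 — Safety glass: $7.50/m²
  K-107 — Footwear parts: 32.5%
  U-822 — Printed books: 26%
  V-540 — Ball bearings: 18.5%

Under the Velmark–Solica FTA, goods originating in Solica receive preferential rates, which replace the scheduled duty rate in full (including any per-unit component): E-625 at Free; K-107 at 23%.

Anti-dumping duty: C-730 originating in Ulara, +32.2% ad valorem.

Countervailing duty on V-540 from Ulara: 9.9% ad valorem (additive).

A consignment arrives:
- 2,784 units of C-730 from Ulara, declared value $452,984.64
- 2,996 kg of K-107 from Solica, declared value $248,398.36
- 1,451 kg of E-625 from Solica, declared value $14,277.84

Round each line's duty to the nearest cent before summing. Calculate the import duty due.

Line 1 (C-730, Ulara, 2,784 units, $452,984.64):
Base rate for C-730 is 26.5%.
Additional duty on C-730 from Ulara: +32.2%. Applied ad valorem rate: 26.5% + 32.2% = 58.7%.
Duty = $452,984.64 × 58.7% = $265,901.98.
Line 2 (K-107, Solica, 2,996 kg, $248,398.36):
Base rate for K-107 is 32.5%.
Origin Solica qualifies under the Velmark–Solica agreement and K-107 is covered: preferential rate 23% applies instead.
Duty = $248,398.36 × 23% = $57,131.62.
Line 3 (E-625, Solica, 1,451 kg, $14,277.84):
Base rate for E-625 is $6.27/kg.
Origin Solica qualifies under the Velmark–Solica agreement and E-625 is covered: preferential rate Free applies instead.
Duty = $14,277.84 × 0% = $0.00.
Total = $265,901.98 + $57,131.62 + $0.00 = $323,033.60.

$323,033.60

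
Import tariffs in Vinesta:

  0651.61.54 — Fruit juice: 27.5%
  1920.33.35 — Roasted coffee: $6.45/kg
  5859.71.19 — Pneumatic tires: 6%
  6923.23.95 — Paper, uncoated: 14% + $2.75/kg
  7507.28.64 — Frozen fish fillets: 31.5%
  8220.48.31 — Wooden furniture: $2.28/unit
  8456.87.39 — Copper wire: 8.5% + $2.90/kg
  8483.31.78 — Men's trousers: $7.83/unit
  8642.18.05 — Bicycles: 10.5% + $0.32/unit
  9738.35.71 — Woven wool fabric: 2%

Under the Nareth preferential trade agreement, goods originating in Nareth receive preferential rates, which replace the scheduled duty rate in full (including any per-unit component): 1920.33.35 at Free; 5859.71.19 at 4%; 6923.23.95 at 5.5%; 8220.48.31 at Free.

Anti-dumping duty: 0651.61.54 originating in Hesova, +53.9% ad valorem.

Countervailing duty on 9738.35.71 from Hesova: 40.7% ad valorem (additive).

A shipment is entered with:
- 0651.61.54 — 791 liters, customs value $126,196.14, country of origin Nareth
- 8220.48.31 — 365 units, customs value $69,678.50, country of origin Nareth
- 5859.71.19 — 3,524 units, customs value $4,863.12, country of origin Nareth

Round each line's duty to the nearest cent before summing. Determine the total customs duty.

$34,898.46

Line 1 (0651.61.54, Nareth, 791 liters, $126,196.14):
Base rate for 0651.61.54 is 27.5%.
Origin Nareth is the FTA partner but 0651.61.54 is not on the preference list; base rate stands.
The additional-duty order on 0651.61.54 targets Hesova, not Nareth; it does not apply.
Duty = $126,196.14 × 27.5% = $34,703.94.
Line 2 (8220.48.31, Nareth, 365 units, $69,678.50):
Base rate for 8220.48.31 is $2.28/unit.
Origin Nareth qualifies under the Vinesta–Nareth agreement and 8220.48.31 is covered: preferential rate Free applies instead.
Duty = $69,678.50 × 0% = $0.00.
Line 3 (5859.71.19, Nareth, 3,524 units, $4,863.12):
Base rate for 5859.71.19 is 6%.
Origin Nareth qualifies under the Vinesta–Nareth agreement and 5859.71.19 is covered: preferential rate 4% applies instead.
Duty = $4,863.12 × 4% = $194.52.
Total = $34,703.94 + $0.00 + $194.52 = $34,898.46.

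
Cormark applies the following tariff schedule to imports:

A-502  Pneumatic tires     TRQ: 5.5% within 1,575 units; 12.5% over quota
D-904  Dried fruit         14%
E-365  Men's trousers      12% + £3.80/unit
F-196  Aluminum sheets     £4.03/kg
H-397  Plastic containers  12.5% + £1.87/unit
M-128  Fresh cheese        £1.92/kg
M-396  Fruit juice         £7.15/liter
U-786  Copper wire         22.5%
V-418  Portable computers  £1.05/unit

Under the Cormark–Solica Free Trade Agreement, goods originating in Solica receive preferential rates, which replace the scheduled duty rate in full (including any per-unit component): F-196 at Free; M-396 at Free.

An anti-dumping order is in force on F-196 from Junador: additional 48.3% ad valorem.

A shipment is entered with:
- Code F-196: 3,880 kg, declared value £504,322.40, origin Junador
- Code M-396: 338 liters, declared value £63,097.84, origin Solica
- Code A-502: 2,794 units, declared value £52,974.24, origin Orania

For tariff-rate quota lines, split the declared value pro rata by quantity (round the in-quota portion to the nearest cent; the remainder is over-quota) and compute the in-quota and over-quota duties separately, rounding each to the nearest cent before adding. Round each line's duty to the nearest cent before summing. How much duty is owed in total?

£263,755.56

Line 1 (F-196, Junador, 3,880 kg, £504,322.40):
Base rate for F-196 is £4.03/kg.
F-196 has an FTA preferential rate, but origin Junador is not Solica; base rate stands.
Additional duty on F-196 from Junador: +48.3% ad valorem. Applied ad valorem rate = 48.3%.
Duty = £504,322.40 × 48.3% + 3,880 × £4.03 = £259,224.12.
Line 2 (M-396, Solica, 338 liters, £63,097.84):
Base rate for M-396 is £7.15/liter.
Origin Solica qualifies under the Cormark–Solica agreement and M-396 is covered: preferential rate Free applies instead.
Duty = £63,097.84 × 0% = £0.00.
Line 3 (A-502, Orania, 2,794 units, £52,974.24):
Code A-502 is under a tariff-rate quota (threshold 1,575 units). In-quota: 1,575 units at 5.5%; over-quota: 1,219 units at 12.5%.
Pro-rata value split: in-quota = £52,974.24 × 1,575/2,794 = £29,862.00; over-quota = £52,974.24 − £29,862.00 = £23,112.24.
In-quota duty = £29,862.00 × 5.5% = £1,642.41. Over-quota duty = £23,112.24 × 12.5% = £2,889.03.
Line duty = £1,642.41 + £2,889.03 = £4,531.44.
Total = £259,224.12 + £0.00 + £4,531.44 = £263,755.56.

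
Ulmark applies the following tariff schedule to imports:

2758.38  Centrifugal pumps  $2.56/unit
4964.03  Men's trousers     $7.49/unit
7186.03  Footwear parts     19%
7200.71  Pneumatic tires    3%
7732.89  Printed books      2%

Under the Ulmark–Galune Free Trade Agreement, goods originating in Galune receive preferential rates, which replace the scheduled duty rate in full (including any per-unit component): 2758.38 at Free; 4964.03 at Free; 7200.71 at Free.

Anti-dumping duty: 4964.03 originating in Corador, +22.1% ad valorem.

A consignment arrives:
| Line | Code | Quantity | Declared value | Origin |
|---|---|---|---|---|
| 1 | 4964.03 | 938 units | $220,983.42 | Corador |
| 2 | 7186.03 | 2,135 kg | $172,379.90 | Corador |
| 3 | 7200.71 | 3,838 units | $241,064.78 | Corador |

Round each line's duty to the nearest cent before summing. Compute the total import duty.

Line 1 (4964.03, Corador, 938 units, $220,983.42):
Base rate for 4964.03 is $7.49/unit.
4964.03 has an FTA preferential rate, but origin Corador is not Galune; base rate stands.
Additional duty on 4964.03 from Corador: +22.1% ad valorem. Applied ad valorem rate = 22.1%.
Duty = $220,983.42 × 22.1% + 938 × $7.49 = $55,862.96.
Line 2 (7186.03, Corador, 2,135 kg, $172,379.90):
Base rate for 7186.03 is 19%.
Duty = $172,379.90 × 19% = $32,752.18.
Line 3 (7200.71, Corador, 3,838 units, $241,064.78):
Base rate for 7200.71 is 3%.
7200.71 has an FTA preferential rate, but origin Corador is not Galune; base rate stands.
Duty = $241,064.78 × 3% = $7,231.94.
Total = $55,862.96 + $32,752.18 + $7,231.94 = $95,847.08.

$95,847.08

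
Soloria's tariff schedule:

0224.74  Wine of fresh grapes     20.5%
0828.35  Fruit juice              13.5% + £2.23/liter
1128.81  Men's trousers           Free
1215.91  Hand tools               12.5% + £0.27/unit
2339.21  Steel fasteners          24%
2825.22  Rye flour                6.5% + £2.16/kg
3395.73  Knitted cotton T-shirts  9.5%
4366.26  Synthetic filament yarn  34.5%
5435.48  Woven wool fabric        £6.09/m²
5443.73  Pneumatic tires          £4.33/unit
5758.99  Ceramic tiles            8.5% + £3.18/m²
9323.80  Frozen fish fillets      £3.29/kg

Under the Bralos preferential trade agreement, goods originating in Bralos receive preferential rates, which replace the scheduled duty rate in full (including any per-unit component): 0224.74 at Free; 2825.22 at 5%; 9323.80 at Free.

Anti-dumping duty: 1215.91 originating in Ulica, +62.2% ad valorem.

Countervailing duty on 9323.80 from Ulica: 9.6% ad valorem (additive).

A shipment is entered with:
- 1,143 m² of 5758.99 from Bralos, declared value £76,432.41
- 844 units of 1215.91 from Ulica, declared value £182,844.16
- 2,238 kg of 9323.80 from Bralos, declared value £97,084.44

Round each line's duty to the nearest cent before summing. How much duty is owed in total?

Line 1 (5758.99, Bralos, 1,143 m², £76,432.41):
Base rate for 5758.99 is 8.5% + £3.18/m².
Origin Bralos is the FTA partner but 5758.99 is not on the preference list; base rate stands.
Duty = £76,432.41 × 8.5% + 1,143 × £3.18 = £10,131.49.
Line 2 (1215.91, Ulica, 844 units, £182,844.16):
Base rate for 1215.91 is 12.5% + £0.27/unit.
Additional duty on 1215.91 from Ulica: +62.2%. Applied ad valorem rate: 12.5% + 62.2% = 74.7%.
Duty = £182,844.16 × 74.7% + 844 × £0.27 = £136,812.47.
Line 3 (9323.80, Bralos, 2,238 kg, £97,084.44):
Base rate for 9323.80 is £3.29/kg.
Origin Bralos qualifies under the Soloria–Bralos agreement and 9323.80 is covered: preferential rate Free applies instead.
The additional-duty order on 9323.80 targets Ulica, not Bralos; it does not apply.
Duty = £97,084.44 × 0% = £0.00.
Total = £10,131.49 + £136,812.47 + £0.00 = £146,943.96.

£146,943.96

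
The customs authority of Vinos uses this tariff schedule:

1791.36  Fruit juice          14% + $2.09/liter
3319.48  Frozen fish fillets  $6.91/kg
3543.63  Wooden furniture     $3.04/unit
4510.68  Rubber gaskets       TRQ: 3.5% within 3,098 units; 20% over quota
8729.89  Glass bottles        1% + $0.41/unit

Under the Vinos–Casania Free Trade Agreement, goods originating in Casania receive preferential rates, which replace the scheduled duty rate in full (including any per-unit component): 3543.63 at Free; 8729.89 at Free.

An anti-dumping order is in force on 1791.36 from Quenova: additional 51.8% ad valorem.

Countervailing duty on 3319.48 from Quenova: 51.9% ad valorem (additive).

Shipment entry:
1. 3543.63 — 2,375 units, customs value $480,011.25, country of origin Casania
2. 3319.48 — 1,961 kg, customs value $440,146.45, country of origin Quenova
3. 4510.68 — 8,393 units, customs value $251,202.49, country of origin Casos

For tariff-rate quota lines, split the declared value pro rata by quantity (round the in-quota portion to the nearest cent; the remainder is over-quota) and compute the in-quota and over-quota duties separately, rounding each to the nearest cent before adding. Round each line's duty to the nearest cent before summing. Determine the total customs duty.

Line 1 (3543.63, Casania, 2,375 units, $480,011.25):
Base rate for 3543.63 is $3.04/unit.
Origin Casania qualifies under the Vinos–Casania agreement and 3543.63 is covered: preferential rate Free applies instead.
Duty = $480,011.25 × 0% = $0.00.
Line 2 (3319.48, Quenova, 1,961 kg, $440,146.45):
Base rate for 3319.48 is $6.91/kg.
Additional duty on 3319.48 from Quenova: +51.9% ad valorem. Applied ad valorem rate = 51.9%.
Duty = $440,146.45 × 51.9% + 1,961 × $6.91 = $241,986.52.
Line 3 (4510.68, Casos, 8,393 units, $251,202.49):
Code 4510.68 is under a tariff-rate quota (threshold 3,098 units). In-quota: 3,098 units at 3.5%; over-quota: 5,295 units at 20%.
Pro-rata value split: in-quota = $251,202.49 × 3,098/8,393 = $92,723.14; over-quota = $251,202.49 − $92,723.14 = $158,479.35.
In-quota duty = $92,723.14 × 3.5% = $3,245.31. Over-quota duty = $158,479.35 × 20% = $31,695.87.
Line duty = $3,245.31 + $31,695.87 = $34,941.18.
Total = $0.00 + $241,986.52 + $34,941.18 = $276,927.70.

$276,927.70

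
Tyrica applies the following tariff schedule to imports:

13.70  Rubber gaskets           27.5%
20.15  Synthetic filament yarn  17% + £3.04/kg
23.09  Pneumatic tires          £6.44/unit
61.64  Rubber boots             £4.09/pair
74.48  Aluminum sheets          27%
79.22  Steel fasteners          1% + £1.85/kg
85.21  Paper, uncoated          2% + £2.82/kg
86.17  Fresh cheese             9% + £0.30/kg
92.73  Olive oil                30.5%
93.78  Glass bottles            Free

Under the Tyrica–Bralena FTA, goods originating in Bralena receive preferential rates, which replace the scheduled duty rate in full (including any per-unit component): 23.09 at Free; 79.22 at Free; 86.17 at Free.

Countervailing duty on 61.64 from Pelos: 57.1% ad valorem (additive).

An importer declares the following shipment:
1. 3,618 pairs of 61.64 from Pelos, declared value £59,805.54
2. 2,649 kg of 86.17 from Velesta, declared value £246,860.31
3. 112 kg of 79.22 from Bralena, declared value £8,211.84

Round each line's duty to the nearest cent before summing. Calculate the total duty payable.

Line 1 (61.64, Pelos, 3,618 pairs, £59,805.54):
Base rate for 61.64 is £4.09/pair.
Additional duty on 61.64 from Pelos: +57.1% ad valorem. Applied ad valorem rate = 57.1%.
Duty = £59,805.54 × 57.1% + 3,618 × £4.09 = £48,946.58.
Line 2 (86.17, Velesta, 2,649 kg, £246,860.31):
Base rate for 86.17 is 9% + £0.30/kg.
86.17 has an FTA preferential rate, but origin Velesta is not Bralena; base rate stands.
Duty = £246,860.31 × 9% + 2,649 × £0.30 = £23,012.13.
Line 3 (79.22, Bralena, 112 kg, £8,211.84):
Base rate for 79.22 is 1% + £1.85/kg.
Origin Bralena qualifies under the Tyrica–Bralena agreement and 79.22 is covered: preferential rate Free applies instead.
Duty = £8,211.84 × 0% = £0.00.
Total = £48,946.58 + £23,012.13 + £0.00 = £71,958.71.

£71,958.71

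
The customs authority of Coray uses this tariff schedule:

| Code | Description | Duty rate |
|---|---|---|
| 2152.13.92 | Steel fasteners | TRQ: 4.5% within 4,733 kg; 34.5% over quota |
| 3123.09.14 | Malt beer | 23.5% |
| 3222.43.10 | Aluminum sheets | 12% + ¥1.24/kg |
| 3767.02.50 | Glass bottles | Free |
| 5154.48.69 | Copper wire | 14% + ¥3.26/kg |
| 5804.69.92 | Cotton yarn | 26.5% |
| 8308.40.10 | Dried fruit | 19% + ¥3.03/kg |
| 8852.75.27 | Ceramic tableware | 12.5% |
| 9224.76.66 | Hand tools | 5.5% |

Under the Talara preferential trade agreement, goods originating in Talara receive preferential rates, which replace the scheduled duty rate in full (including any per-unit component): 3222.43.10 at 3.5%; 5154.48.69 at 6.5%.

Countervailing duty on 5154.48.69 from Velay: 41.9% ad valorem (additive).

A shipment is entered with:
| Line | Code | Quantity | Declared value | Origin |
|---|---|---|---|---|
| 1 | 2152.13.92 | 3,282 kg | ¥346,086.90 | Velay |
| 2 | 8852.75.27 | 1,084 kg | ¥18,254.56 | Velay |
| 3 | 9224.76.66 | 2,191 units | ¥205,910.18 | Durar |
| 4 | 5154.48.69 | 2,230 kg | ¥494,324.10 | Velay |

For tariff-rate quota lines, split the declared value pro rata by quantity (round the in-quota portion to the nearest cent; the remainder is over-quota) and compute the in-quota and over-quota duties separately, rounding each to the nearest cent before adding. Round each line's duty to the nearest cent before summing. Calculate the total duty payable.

¥312,777.76

Line 1 (2152.13.92, Velay, 3,282 kg, ¥346,086.90):
Code 2152.13.92 is under a tariff-rate quota (threshold 4,733 kg). Quantity 3,282 kg is within the quota, so the in-quota rate 4.5% applies to the full value.
Duty = ¥346,086.90 × 4.5% = ¥15,573.91.
Line 2 (8852.75.27, Velay, 1,084 kg, ¥18,254.56):
Base rate for 8852.75.27 is 12.5%.
Duty = ¥18,254.56 × 12.5% = ¥2,281.82.
Line 3 (9224.76.66, Durar, 2,191 units, ¥205,910.18):
Base rate for 9224.76.66 is 5.5%.
Duty = ¥205,910.18 × 5.5% = ¥11,325.06.
Line 4 (5154.48.69, Velay, 2,230 kg, ¥494,324.10):
Base rate for 5154.48.69 is 14% + ¥3.26/kg.
5154.48.69 has an FTA preferential rate, but origin Velay is not Talara; base rate stands.
Additional duty on 5154.48.69 from Velay: +41.9%. Applied ad valorem rate: 14% + 41.9% = 55.9%.
Duty = ¥494,324.10 × 55.9% + 2,230 × ¥3.26 = ¥283,596.97.
Total = ¥15,573.91 + ¥2,281.82 + ¥11,325.06 + ¥283,596.97 = ¥312,777.76.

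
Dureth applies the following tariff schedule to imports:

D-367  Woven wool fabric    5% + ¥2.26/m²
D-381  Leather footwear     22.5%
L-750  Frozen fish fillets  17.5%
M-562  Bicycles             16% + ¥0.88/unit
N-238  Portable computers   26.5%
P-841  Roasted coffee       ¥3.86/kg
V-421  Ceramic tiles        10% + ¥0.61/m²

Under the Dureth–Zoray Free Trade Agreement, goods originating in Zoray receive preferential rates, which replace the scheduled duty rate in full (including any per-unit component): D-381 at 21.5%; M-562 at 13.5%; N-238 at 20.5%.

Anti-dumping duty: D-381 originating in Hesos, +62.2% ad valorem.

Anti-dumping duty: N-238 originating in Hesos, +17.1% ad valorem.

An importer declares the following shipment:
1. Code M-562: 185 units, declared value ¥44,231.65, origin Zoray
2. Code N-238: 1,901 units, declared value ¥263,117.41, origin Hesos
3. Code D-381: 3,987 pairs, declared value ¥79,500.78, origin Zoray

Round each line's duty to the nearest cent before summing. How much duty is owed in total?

¥137,783.13

Line 1 (M-562, Zoray, 185 units, ¥44,231.65):
Base rate for M-562 is 16% + ¥0.88/unit.
Origin Zoray qualifies under the Dureth–Zoray agreement and M-562 is covered: preferential rate 13.5% applies instead.
Duty = ¥44,231.65 × 13.5% = ¥5,971.27.
Line 2 (N-238, Hesos, 1,901 units, ¥263,117.41):
Base rate for N-238 is 26.5%.
N-238 has an FTA preferential rate, but origin Hesos is not Zoray; base rate stands.
Additional duty on N-238 from Hesos: +17.1%. Applied ad valorem rate: 26.5% + 17.1% = 43.6%.
Duty = ¥263,117.41 × 43.6% = ¥114,719.19.
Line 3 (D-381, Zoray, 3,987 pairs, ¥79,500.78):
Base rate for D-381 is 22.5%.
Origin Zoray qualifies under the Dureth–Zoray agreement and D-381 is covered: preferential rate 21.5% applies instead.
The additional-duty order on D-381 targets Hesos, not Zoray; it does not apply.
Duty = ¥79,500.78 × 21.5% = ¥17,092.67.
Total = ¥5,971.27 + ¥114,719.19 + ¥17,092.67 = ¥137,783.13.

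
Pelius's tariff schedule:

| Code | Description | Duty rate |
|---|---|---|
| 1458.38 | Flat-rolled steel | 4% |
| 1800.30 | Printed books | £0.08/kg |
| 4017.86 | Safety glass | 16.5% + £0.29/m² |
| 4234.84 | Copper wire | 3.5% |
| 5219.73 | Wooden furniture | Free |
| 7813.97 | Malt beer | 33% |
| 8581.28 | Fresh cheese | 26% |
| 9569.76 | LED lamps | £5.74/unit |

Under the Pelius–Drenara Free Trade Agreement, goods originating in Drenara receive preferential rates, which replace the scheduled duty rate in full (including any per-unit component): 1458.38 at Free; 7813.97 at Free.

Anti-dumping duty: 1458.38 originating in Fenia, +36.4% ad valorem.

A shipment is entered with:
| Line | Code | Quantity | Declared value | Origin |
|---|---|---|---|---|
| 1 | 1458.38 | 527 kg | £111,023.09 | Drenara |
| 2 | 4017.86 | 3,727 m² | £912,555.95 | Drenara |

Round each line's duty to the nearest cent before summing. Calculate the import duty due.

Line 1 (1458.38, Drenara, 527 kg, £111,023.09):
Base rate for 1458.38 is 4%.
Origin Drenara qualifies under the Pelius–Drenara agreement and 1458.38 is covered: preferential rate Free applies instead.
The additional-duty order on 1458.38 targets Fenia, not Drenara; it does not apply.
Duty = £111,023.09 × 0% = £0.00.
Line 2 (4017.86, Drenara, 3,727 m², £912,555.95):
Base rate for 4017.86 is 16.5% + £0.29/m².
Origin Drenara is the FTA partner but 4017.86 is not on the preference list; base rate stands.
Duty = £912,555.95 × 16.5% + 3,727 × £0.29 = £151,652.56.
Total = £0.00 + £151,652.56 = £151,652.56.

£151,652.56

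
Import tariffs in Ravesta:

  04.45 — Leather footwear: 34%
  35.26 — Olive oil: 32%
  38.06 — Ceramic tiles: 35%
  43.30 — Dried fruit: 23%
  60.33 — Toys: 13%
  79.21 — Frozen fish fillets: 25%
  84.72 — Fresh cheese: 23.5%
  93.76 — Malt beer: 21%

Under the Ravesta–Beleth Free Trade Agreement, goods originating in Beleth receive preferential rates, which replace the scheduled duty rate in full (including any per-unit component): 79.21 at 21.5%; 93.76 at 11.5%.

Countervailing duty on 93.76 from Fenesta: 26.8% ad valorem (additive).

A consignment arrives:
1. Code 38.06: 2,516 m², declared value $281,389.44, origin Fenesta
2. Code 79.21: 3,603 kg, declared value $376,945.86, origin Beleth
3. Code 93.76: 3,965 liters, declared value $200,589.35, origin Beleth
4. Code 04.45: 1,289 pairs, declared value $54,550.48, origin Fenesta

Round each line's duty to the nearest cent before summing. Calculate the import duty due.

Line 1 (38.06, Fenesta, 2,516 m², $281,389.44):
Base rate for 38.06 is 35%.
Duty = $281,389.44 × 35% = $98,486.30.
Line 2 (79.21, Beleth, 3,603 kg, $376,945.86):
Base rate for 79.21 is 25%.
Origin Beleth qualifies under the Ravesta–Beleth agreement and 79.21 is covered: preferential rate 21.5% applies instead.
Duty = $376,945.86 × 21.5% = $81,043.36.
Line 3 (93.76, Beleth, 3,965 liters, $200,589.35):
Base rate for 93.76 is 21%.
Origin Beleth qualifies under the Ravesta–Beleth agreement and 93.76 is covered: preferential rate 11.5% applies instead.
The additional-duty order on 93.76 targets Fenesta, not Beleth; it does not apply.
Duty = $200,589.35 × 11.5% = $23,067.78.
Line 4 (04.45, Fenesta, 1,289 pairs, $54,550.48):
Base rate for 04.45 is 34%.
Duty = $54,550.48 × 34% = $18,547.16.
Total = $98,486.30 + $81,043.36 + $23,067.78 + $18,547.16 = $221,144.60.

$221,144.60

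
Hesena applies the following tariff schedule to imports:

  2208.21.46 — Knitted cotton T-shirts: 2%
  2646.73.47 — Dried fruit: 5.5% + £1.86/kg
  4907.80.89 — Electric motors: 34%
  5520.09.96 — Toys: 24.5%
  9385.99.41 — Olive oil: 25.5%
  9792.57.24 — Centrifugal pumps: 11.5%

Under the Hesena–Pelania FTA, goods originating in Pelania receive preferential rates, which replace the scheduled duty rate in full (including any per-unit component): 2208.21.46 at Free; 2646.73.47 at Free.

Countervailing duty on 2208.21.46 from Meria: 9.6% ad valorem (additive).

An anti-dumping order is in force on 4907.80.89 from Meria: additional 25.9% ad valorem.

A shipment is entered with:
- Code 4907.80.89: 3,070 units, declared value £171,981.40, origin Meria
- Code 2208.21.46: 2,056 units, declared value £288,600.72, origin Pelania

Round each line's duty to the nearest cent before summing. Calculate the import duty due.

£103,016.86

Line 1 (4907.80.89, Meria, 3,070 units, £171,981.40):
Base rate for 4907.80.89 is 34%.
Additional duty on 4907.80.89 from Meria: +25.9%. Applied ad valorem rate: 34% + 25.9% = 59.9%.
Duty = £171,981.40 × 59.9% = £103,016.86.
Line 2 (2208.21.46, Pelania, 2,056 units, £288,600.72):
Base rate for 2208.21.46 is 2%.
Origin Pelania qualifies under the Hesena–Pelania agreement and 2208.21.46 is covered: preferential rate Free applies instead.
The additional-duty order on 2208.21.46 targets Meria, not Pelania; it does not apply.
Duty = £288,600.72 × 0% = £0.00.
Total = £103,016.86 + £0.00 = £103,016.86.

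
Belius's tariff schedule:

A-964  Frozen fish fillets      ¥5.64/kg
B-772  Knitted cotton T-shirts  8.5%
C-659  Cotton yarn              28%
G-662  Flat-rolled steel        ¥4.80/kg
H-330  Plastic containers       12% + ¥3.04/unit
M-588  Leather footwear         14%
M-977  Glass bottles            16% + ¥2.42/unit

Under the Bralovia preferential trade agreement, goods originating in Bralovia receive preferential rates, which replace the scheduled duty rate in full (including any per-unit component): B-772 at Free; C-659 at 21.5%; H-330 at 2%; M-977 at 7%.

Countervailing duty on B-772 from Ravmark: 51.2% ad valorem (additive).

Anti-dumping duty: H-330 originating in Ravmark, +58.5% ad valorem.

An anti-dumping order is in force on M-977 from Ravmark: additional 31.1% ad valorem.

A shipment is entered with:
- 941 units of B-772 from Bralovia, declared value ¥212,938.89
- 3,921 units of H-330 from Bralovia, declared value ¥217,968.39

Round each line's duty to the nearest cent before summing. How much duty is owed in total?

Line 1 (B-772, Bralovia, 941 units, ¥212,938.89):
Base rate for B-772 is 8.5%.
Origin Bralovia qualifies under the Belius–Bralovia agreement and B-772 is covered: preferential rate Free applies instead.
The additional-duty order on B-772 targets Ravmark, not Bralovia; it does not apply.
Duty = ¥212,938.89 × 0% = ¥0.00.
Line 2 (H-330, Bralovia, 3,921 units, ¥217,968.39):
Base rate for H-330 is 12% + ¥3.04/unit.
Origin Bralovia qualifies under the Belius–Bralovia agreement and H-330 is covered: preferential rate 2% applies instead.
The additional-duty order on H-330 targets Ravmark, not Bralovia; it does not apply.
Duty = ¥217,968.39 × 2% = ¥4,359.37.
Total = ¥0.00 + ¥4,359.37 = ¥4,359.37.

¥4,359.37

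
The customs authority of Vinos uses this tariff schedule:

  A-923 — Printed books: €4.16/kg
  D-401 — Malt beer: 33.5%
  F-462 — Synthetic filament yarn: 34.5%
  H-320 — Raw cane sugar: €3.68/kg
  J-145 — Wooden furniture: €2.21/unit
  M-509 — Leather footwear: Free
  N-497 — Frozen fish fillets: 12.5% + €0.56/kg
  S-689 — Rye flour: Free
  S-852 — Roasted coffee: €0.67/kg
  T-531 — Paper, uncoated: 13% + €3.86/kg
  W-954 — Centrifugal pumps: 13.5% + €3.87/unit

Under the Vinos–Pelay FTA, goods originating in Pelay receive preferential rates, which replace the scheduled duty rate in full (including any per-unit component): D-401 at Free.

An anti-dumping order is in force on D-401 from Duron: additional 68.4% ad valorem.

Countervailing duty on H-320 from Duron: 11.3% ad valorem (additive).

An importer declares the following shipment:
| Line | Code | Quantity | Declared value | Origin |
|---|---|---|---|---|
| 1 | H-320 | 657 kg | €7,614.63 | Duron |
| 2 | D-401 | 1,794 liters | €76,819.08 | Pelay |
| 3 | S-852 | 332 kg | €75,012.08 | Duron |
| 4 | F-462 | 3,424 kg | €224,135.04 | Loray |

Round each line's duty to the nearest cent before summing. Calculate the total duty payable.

€80,827.24

Line 1 (H-320, Duron, 657 kg, €7,614.63):
Base rate for H-320 is €3.68/kg.
Additional duty on H-320 from Duron: +11.3% ad valorem. Applied ad valorem rate = 11.3%.
Duty = €7,614.63 × 11.3% + 657 × €3.68 = €3,278.21.
Line 2 (D-401, Pelay, 1,794 liters, €76,819.08):
Base rate for D-401 is 33.5%.
Origin Pelay qualifies under the Vinos–Pelay agreement and D-401 is covered: preferential rate Free applies instead.
The additional-duty order on D-401 targets Duron, not Pelay; it does not apply.
Duty = €76,819.08 × 0% = €0.00.
Line 3 (S-852, Duron, 332 kg, €75,012.08):
Base rate for S-852 is €0.67/kg.
Duty = 332 × €0.67 = €222.44.
Line 4 (F-462, Loray, 3,424 kg, €224,135.04):
Base rate for F-462 is 34.5%.
Duty = €224,135.04 × 34.5% = €77,326.59.
Total = €3,278.21 + €0.00 + €222.44 + €77,326.59 = €80,827.24.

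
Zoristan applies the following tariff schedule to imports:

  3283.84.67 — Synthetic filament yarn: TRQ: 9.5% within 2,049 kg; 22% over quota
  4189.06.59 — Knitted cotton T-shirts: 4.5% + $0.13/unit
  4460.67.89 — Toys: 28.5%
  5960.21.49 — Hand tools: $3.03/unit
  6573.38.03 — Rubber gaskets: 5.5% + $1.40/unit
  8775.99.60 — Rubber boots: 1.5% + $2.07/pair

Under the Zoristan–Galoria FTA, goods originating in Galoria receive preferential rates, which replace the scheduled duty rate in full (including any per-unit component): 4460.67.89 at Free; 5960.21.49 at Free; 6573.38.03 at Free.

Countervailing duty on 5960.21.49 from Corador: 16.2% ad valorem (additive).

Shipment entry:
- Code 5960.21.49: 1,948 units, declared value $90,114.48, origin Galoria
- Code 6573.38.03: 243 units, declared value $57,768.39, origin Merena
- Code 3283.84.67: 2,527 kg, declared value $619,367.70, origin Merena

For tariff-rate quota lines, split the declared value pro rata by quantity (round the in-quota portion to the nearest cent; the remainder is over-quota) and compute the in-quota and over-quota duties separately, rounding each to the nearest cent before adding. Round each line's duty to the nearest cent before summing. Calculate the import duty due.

$77,002.12

Line 1 (5960.21.49, Galoria, 1,948 units, $90,114.48):
Base rate for 5960.21.49 is $3.03/unit.
Origin Galoria qualifies under the Zoristan–Galoria agreement and 5960.21.49 is covered: preferential rate Free applies instead.
The additional-duty order on 5960.21.49 targets Corador, not Galoria; it does not apply.
Duty = $90,114.48 × 0% = $0.00.
Line 2 (6573.38.03, Merena, 243 units, $57,768.39):
Base rate for 6573.38.03 is 5.5% + $1.40/unit.
6573.38.03 has an FTA preferential rate, but origin Merena is not Galoria; base rate stands.
Duty = $57,768.39 × 5.5% + 243 × $1.40 = $3,517.46.
Line 3 (3283.84.67, Merena, 2,527 kg, $619,367.70):
Code 3283.84.67 is under a tariff-rate quota (threshold 2,049 kg). In-quota: 2,049 kg at 9.5%; over-quota: 478 kg at 22%.
Pro-rata value split: in-quota = $619,367.70 × 2,049/2,527 = $502,209.90; over-quota = $619,367.70 − $502,209.90 = $117,157.80.
In-quota duty = $502,209.90 × 9.5% = $47,709.94. Over-quota duty = $117,157.80 × 22% = $25,774.72.
Line duty = $47,709.94 + $25,774.72 = $73,484.66.
Total = $0.00 + $3,517.46 + $73,484.66 = $77,002.12.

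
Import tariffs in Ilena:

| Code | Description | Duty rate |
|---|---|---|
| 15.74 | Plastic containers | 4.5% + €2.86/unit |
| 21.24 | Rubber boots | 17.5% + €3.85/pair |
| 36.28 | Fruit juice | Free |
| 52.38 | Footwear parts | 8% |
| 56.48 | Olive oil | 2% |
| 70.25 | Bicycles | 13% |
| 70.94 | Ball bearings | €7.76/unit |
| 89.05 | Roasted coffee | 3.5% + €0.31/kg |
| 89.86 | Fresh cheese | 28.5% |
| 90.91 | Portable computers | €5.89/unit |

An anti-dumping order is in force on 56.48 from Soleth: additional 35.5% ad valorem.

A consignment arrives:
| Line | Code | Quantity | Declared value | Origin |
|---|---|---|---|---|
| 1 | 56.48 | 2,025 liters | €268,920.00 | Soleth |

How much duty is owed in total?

Line 1 (56.48, Soleth, 2,025 liters, €268,920.00):
Base rate for 56.48 is 2%.
Additional duty on 56.48 from Soleth: +35.5%. Applied ad valorem rate: 2% + 35.5% = 37.5%.
Duty = €268,920.00 × 37.5% = €100,845.00.

€100,845.00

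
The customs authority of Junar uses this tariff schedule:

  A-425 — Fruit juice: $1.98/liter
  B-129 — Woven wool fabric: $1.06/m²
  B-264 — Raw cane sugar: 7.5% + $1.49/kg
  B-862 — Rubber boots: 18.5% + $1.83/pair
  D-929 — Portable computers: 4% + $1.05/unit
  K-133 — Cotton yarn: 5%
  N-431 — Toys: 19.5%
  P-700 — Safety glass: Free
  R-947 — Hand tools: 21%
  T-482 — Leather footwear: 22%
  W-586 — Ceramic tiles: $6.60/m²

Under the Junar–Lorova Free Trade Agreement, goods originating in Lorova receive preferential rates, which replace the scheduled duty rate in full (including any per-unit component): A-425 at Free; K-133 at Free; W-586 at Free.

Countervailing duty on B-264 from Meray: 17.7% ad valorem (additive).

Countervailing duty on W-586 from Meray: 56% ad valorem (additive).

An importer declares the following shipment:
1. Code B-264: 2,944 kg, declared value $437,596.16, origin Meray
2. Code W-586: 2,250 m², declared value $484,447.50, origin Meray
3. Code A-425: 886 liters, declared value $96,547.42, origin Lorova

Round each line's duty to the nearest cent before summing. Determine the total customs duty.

Line 1 (B-264, Meray, 2,944 kg, $437,596.16):
Base rate for B-264 is 7.5% + $1.49/kg.
Additional duty on B-264 from Meray: +17.7%. Applied ad valorem rate: 7.5% + 17.7% = 25.2%.
Duty = $437,596.16 × 25.2% + 2,944 × $1.49 = $114,660.79.
Line 2 (W-586, Meray, 2,250 m², $484,447.50):
Base rate for W-586 is $6.60/m².
W-586 has an FTA preferential rate, but origin Meray is not Lorova; base rate stands.
Additional duty on W-586 from Meray: +56% ad valorem. Applied ad valorem rate = 56%.
Duty = $484,447.50 × 56% + 2,250 × $6.60 = $286,140.60.
Line 3 (A-425, Lorova, 886 liters, $96,547.42):
Base rate for A-425 is $1.98/liter.
Origin Lorova qualifies under the Junar–Lorova agreement and A-425 is covered: preferential rate Free applies instead.
Duty = $96,547.42 × 0% = $0.00.
Total = $114,660.79 + $286,140.60 + $0.00 = $400,801.39.

$400,801.39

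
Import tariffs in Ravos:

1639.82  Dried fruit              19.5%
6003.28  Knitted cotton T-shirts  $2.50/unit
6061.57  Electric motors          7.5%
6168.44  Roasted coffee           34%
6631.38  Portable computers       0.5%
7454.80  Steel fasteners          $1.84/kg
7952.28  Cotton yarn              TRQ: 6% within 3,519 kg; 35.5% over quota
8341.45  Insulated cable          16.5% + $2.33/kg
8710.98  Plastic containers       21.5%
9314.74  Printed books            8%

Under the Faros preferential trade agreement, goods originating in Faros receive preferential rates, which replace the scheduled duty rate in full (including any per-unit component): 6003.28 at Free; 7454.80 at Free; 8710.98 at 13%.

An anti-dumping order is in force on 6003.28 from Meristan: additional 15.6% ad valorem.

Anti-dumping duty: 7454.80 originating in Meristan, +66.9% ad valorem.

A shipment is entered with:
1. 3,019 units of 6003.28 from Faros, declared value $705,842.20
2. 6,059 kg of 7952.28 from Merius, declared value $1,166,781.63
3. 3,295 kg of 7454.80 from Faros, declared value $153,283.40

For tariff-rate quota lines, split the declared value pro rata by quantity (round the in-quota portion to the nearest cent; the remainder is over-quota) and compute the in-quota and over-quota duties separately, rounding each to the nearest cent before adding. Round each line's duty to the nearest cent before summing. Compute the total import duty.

Line 1 (6003.28, Faros, 3,019 units, $705,842.20):
Base rate for 6003.28 is $2.50/unit.
Origin Faros qualifies under the Ravos–Faros agreement and 6003.28 is covered: preferential rate Free applies instead.
The additional-duty order on 6003.28 targets Meristan, not Faros; it does not apply.
Duty = $705,842.20 × 0% = $0.00.
Line 2 (7952.28, Merius, 6,059 kg, $1,166,781.63):
Code 7952.28 is under a tariff-rate quota (threshold 3,519 kg). In-quota: 3,519 kg at 6%; over-quota: 2,540 kg at 35.5%.
Pro-rata value split: in-quota = $1,166,781.63 × 3,519/6,059 = $677,653.83; over-quota = $1,166,781.63 − $677,653.83 = $489,127.80.
In-quota duty = $677,653.83 × 6% = $40,659.23. Over-quota duty = $489,127.80 × 35.5% = $173,640.37.
Line duty = $40,659.23 + $173,640.37 = $214,299.60.
Line 3 (7454.80, Faros, 3,295 kg, $153,283.40):
Base rate for 7454.80 is $1.84/kg.
Origin Faros qualifies under the Ravos–Faros agreement and 7454.80 is covered: preferential rate Free applies instead.
The additional-duty order on 7454.80 targets Meristan, not Faros; it does not apply.
Duty = $153,283.40 × 0% = $0.00.
Total = $0.00 + $214,299.60 + $0.00 = $214,299.60.

$214,299.60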